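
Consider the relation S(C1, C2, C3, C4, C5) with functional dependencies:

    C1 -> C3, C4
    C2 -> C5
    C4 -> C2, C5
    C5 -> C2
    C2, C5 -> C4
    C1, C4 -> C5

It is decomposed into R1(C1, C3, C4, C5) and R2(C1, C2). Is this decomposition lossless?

Common attributes: R1 ∩ R2 = {C1}.
Closure of {C1}: C1 → C3, C4 applies, adding C3, C4; C4 → C2, C5 applies, adding C2, C5. So (C1)⁺ = {C1, C2, C3, C4, C5}.
This closure contains every attribute of R1, so R1 ∩ R2 → R1. The join is lossless.

Yes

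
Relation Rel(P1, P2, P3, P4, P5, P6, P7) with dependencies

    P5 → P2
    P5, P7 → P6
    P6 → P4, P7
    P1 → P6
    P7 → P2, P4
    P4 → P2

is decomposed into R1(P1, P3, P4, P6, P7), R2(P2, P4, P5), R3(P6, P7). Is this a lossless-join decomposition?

Chase test. Columns are P1, P2, P3, P4, P5, P6, P7; row i has aⱼ where attribute j ∈ Ri, else bᵢⱼ.
Initial tableau (one row per fragment):
  row 1: a1 b12 a3 a4 b15 a6 a7
  row 2: b21 a2 b23 a4 a5 b26 b27
  row 3: b31 b32 b33 b34 b35 a6 a7
Rows 1 and 3 agree on P6; apply P6→P4, P7 and equate their P4, P7 entries.
Rows 1 and 3 agree on P7; apply P7→P2, P4 and equate their P2, P4 entries.
Rows 1 and 2 agree on P4; apply P4→P2 and equate their P2 entries.
No row becomes fully distinguished — the join is lossy.

No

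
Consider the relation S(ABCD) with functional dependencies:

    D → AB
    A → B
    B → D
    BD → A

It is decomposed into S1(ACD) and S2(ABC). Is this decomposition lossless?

Common attributes: S1 ∩ S2 = {AC}.
Closure of {AC}: A → B applies, adding B; B → D applies, adding D. So (AC)⁺ = {ABCD}.
This closure contains every attribute of S1, so S1 ∩ S2 → S1. The join is lossless.

Yes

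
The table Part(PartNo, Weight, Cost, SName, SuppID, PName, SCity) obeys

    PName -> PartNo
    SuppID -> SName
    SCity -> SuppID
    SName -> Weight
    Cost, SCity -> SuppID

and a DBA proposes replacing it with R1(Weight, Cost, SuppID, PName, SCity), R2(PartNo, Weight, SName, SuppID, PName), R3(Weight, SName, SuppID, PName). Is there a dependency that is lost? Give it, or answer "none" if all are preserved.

none

PName → PartNo lies within R2.
SuppID → SName lies within R2.
SCity → SuppID lies within R1.
SName → Weight lies within R2.
Cost, SCity → SuppID lies within R1.
Every dependency is enforceable on the fragments, so the decomposition is dependency-preserving.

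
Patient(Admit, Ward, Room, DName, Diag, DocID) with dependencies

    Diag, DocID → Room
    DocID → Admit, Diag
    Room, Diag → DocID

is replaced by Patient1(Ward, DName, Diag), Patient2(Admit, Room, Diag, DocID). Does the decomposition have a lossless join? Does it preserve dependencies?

lossy but dependency-preserving

Lossless test: (Diag)⁺ = {Diag}, which is a superkey of neither fragment — lossy.
Dependency preservation: every FD's attributes lie within a single fragment, so each can be enforced locally — preserved.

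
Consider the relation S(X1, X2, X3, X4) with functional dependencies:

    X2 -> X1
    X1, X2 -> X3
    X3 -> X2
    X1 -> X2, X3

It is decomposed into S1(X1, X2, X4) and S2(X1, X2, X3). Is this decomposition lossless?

Common attributes: S1 ∩ S2 = {X1, X2}.
Closure of {X1, X2}: X1, X2 → X3 applies, adding X3. So (X1, X2)⁺ = {X1, X2, X3}.
This closure contains every attribute of S2, so S1 ∩ S2 → S2. The join is lossless.

Yes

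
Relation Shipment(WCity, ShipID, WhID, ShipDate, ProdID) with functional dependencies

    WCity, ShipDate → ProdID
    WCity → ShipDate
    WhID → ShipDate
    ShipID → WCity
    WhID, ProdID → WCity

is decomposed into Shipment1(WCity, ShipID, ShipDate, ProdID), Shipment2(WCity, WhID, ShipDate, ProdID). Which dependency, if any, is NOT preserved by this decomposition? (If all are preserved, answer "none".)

none

WCity, ShipDate → ProdID lies within Shipment1.
WCity → ShipDate lies within Shipment1.
WhID → ShipDate lies within Shipment2.
ShipID → WCity lies within Shipment1.
WhID, ProdID → WCity lies within Shipment2.
Every dependency is enforceable on the fragments, so the decomposition is dependency-preserving.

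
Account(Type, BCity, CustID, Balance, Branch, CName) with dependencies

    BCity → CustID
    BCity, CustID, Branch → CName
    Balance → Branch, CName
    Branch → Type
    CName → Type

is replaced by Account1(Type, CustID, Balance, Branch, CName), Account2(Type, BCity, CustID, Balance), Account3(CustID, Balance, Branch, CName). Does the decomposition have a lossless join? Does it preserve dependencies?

lossless but not dependency-preserving

Lossless test (chase): Rows 1 and 2 agree on Balance; apply Balance→Branch, CName and equate their Branch, CName entries. Rows 1 and 3 agree on Branch; apply Branch→Type and equate their Type entries. Row 2 is now all distinguished symbols — the join is lossless.
Dependency preservation: the restricted closure of {BCity, CustID, Branch} across the fragments never reaches {CName}, so BCity, CustID, Branch → CName cannot be enforced without a join — not preserved.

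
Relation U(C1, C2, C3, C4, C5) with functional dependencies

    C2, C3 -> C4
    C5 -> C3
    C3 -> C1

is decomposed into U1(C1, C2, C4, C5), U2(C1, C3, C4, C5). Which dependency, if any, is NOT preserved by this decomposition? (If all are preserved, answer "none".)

C2, C3 -> C4

Check C2, C3 → C4: no single fragment contains all of {C2, C3, C4}, and the restricted closure of {C2, C3} across the fragments never reaches {C4}.
C5 → C3 is preserved.
C3 → C1 is preserved.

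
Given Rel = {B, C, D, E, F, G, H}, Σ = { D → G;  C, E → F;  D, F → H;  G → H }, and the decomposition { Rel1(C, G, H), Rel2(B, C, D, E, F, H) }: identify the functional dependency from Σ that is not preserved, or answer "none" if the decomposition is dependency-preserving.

D → G

Check D → G: no single fragment contains all of {D, G}, and the restricted closure of {D} across the fragments never reaches {G}.
C, E → F is preserved.
D, F → H is preserved.
G → H is preserved.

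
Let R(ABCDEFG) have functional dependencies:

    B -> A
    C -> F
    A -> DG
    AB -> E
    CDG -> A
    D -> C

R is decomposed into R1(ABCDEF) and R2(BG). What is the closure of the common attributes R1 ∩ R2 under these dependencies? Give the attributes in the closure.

R1 ∩ R2 = {B}.
B → A applies, adding A
A → DG applies, adding DG
AB → E applies, adding E
D → C applies, adding C
C → F applies, adding F
Closure: {ABCDEFG}.

ABCDEFG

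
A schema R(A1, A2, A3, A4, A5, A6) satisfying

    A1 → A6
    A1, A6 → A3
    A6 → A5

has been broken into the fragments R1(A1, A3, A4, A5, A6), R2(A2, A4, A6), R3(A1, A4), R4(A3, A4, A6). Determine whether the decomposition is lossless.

Chase test. Columns are A1, A2, A3, A4, A5, A6; row i has aⱼ where attribute j ∈ Ri, else bᵢⱼ.
Initial tableau (one row per fragment):
  row 1: a1 b12 a3 a4 a5 a6
  row 2: b21 a2 b23 a4 b25 a6
  row 3: a1 b32 b33 a4 b35 b36
  row 4: b41 b42 a3 a4 b45 a6
Rows 1 and 3 agree on A1; apply A1→A6 and equate their A6 entries.
Rows 1 and 3 agree on A1, A6; apply A1, A6→A3 and equate their A3 entries.
Rows 1 and 2 agree on A6; apply A6→A5 and equate their A5 entries.
Rows 1 and 3 agree on A6; apply A6→A5 and equate their A5 entries.
Rows 1 and 4 agree on A6; apply A6→A5 and equate their A5 entries.
No row becomes fully distinguished — the join is lossy.

No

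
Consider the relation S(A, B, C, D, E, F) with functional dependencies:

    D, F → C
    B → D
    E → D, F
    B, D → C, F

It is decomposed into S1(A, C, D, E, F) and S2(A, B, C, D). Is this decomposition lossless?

Common attributes: S1 ∩ S2 = {A, C, D}.
No dependency enlarges {A, C, D}, so (A, C, D)⁺ = {A, C, D}.
The closure contains neither all of S1 = {A, C, D, E, F} nor all of S2 = {A, B, C, D}, so the common attributes are not a superkey of either fragment. The join is lossy.

No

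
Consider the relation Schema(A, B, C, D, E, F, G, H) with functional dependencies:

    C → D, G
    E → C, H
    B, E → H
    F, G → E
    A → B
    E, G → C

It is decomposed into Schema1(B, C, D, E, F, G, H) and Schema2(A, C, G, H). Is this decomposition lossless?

No

Common attributes: Schema1 ∩ Schema2 = {C, G, H}.
Closure of {C, G, H}: C → D, G applies, adding D. So (C, G, H)⁺ = {C, D, G, H}.
The closure contains neither all of Schema1 = {B, C, D, E, F, G, H} nor all of Schema2 = {A, C, G, H}, so the common attributes are not a superkey of either fragment. The join is lossy.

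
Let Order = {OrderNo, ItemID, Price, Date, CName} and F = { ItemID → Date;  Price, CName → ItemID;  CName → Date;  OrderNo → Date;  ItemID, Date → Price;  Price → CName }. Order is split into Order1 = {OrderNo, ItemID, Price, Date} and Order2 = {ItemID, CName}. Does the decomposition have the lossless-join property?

Common attributes: Order1 ∩ Order2 = {ItemID}.
Closure of {ItemID}: ItemID → Date applies, adding Date; ItemID, Date → Price applies, adding Price; Price → CName applies, adding CName. So (ItemID)⁺ = {ItemID, Price, Date, CName}.
This closure contains every attribute of Order2, so Order1 ∩ Order2 → Order2. The join is lossless.

Yes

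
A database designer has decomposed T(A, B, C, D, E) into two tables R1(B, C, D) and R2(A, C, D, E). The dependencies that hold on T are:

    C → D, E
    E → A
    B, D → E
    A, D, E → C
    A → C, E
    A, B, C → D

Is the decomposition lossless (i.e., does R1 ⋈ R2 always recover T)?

Yes

Common attributes: R1 ∩ R2 = {C, D}.
Closure of {C, D}: C → D, E applies, adding E; E → A applies, adding A. So (C, D)⁺ = {A, C, D, E}.
This closure contains every attribute of R2, so R1 ∩ R2 → R2. The join is lossless.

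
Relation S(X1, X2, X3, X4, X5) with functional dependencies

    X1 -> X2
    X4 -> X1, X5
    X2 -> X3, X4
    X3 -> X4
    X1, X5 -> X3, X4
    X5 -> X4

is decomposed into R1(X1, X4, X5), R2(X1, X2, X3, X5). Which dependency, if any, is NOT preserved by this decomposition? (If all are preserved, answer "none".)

none

X1 → X2 lies within R2.
X4 → X1, X5 lies within R1.
X2 → X3, X4: restricted closure across fragments reaches X3, X4.
X3 → X4: restricted closure across fragments reaches X4.
X1, X5 → X3, X4: restricted closure across fragments reaches X3, X4.
X5 → X4 lies within R1.
Every dependency is enforceable on the fragments, so the decomposition is dependency-preserving.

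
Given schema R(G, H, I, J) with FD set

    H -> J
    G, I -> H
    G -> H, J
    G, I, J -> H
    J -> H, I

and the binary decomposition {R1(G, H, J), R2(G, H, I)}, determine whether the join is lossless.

Yes

Common attributes: R1 ∩ R2 = {G, H}.
Closure of {G, H}: H → J applies, adding J; J → H, I applies, adding I. So (G, H)⁺ = {G, H, I, J}.
This closure contains every attribute of R1, so R1 ∩ R2 → R1. The join is lossless.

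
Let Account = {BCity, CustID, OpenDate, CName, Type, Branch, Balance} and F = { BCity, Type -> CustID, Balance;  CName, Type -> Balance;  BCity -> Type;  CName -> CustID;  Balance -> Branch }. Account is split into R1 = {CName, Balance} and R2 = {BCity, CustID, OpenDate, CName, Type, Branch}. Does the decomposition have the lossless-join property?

No

Common attributes: R1 ∩ R2 = {CName}.
Closure of {CName}: CName → CustID applies, adding CustID. So (CName)⁺ = {CustID, CName}.
The closure contains neither all of R1 = {CName, Balance} nor all of R2 = {BCity, CustID, OpenDate, CName, Type, Branch}, so the common attributes are not a superkey of either fragment. The join is lossy.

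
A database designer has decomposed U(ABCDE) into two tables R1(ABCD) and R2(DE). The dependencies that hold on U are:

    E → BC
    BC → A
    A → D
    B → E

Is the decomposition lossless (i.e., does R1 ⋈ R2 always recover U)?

No

Common attributes: R1 ∩ R2 = {D}.
No dependency enlarges {D}, so (D)⁺ = {D}.
The closure contains neither all of R1 = {ABCD} nor all of R2 = {DE}, so the common attributes are not a superkey of either fragment. The join is lossy.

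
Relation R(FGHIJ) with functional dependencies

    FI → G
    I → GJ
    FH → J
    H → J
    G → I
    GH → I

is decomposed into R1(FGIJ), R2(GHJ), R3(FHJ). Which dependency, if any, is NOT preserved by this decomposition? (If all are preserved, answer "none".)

none

FI → G lies within R1.
I → GJ lies within R1.
FH → J lies within R3.
H → J lies within R2.
G → I lies within R1.
GH → I: restricted closure across fragments reaches I.
Every dependency is enforceable on the fragments, so the decomposition is dependency-preserving.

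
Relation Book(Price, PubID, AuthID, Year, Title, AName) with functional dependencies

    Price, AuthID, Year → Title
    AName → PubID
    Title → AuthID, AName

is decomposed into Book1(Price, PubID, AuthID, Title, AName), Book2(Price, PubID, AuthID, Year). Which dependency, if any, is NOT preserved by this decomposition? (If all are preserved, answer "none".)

Check Price, AuthID, Year → Title: no single fragment contains all of {Price, AuthID, Year, Title}, and the restricted closure of {Price, AuthID, Year} across the fragments never reaches {Title}.
AName → PubID is preserved.
Title → AuthID, AName is preserved.

Price, AuthID, Year → Title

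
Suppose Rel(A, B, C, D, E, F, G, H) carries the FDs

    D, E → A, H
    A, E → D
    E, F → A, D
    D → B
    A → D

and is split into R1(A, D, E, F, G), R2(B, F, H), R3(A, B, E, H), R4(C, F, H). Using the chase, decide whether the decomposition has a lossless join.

No

Chase test. Columns are A, B, C, D, E, F, G, H; row i has aⱼ where attribute j ∈ Ri, else bᵢⱼ.
Initial tableau (one row per fragment):
  row 1: a1 b12 b13 a4 a5 a6 a7 b18
  row 2: b21 a2 b23 b24 b25 a6 b27 a8
  row 3: a1 a2 b33 b34 a5 b36 b37 a8
  row 4: b41 b42 a3 b44 b45 a6 b47 a8
Rows 1 and 3 agree on A, E; apply A, E→D and equate their D entries.
Rows 1 and 3 agree on D; apply D→B and equate their B entries.
Rows 1 and 3 agree on D, E; apply D, E→A, H and equate their A, H entries.
No row becomes fully distinguished — the join is lossy.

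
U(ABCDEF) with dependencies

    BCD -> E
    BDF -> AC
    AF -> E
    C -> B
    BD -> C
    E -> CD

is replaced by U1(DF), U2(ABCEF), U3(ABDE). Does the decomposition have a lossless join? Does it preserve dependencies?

Lossless test (chase): Rows 2 and 3 agree on E; apply E→CD and equate their CD entries. Row 2 is now all distinguished symbols — the join is lossless.
Dependency preservation: BCD → E; BDF → AC; BD → C; E → CD are not contained in any single fragment, but the restricted closure of each left-hand side across the fragments still reaches the right-hand side; the remaining FDs each lie inside some fragment. All dependencies are preserved.

lossless and dependency-preserving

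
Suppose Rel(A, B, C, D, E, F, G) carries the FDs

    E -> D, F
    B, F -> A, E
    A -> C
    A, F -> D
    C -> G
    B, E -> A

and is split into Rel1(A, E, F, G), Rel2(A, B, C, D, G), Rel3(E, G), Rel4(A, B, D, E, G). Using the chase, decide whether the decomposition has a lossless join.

Yes

Chase test. Columns are A, B, C, D, E, F, G; row i has aⱼ where attribute j ∈ Reli, else bᵢⱼ.
Initial tableau (one row per fragment):
  row 1: a1 b12 b13 b14 a5 a6 a7
  row 2: a1 a2 a3 a4 b25 b26 a7
  row 3: b31 b32 b33 b34 a5 b36 a7
  row 4: a1 a2 b43 a4 a5 b46 a7
Rows 1 and 3 agree on E; apply E→D, F and equate their D, F entries.
Rows 1 and 4 agree on E; apply E→D, F and equate their D, F entries.
Rows 1 and 2 agree on A; apply A→C and equate their C entries.
Rows 1 and 4 agree on A; apply A→C and equate their C entries.
Row 4 is now all distinguished symbols — the join is lossless.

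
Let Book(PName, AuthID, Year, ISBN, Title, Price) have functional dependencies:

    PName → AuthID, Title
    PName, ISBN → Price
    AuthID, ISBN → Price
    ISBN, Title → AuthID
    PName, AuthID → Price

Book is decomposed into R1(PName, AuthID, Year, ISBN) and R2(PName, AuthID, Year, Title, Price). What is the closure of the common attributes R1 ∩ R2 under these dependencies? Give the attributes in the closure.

PName, AuthID, Year, Title, Price

R1 ∩ R2 = {PName, AuthID, Year}.
PName → AuthID, Title applies, adding Title
PName, AuthID → Price applies, adding Price
Closure: {PName, AuthID, Year, Title, Price}.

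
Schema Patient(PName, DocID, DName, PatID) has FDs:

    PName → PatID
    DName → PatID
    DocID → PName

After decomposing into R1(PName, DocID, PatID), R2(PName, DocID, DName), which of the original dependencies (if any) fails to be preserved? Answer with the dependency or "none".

DName → PatID

Check DName → PatID: no single fragment contains all of {DName, PatID}, and the restricted closure of {DName} across the fragments never reaches {PatID}.
PName → PatID is preserved.
DocID → PName is preserved.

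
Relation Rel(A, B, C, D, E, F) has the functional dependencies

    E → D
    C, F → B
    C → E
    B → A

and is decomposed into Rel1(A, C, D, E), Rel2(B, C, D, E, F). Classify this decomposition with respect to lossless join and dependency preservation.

Lossless test: (C, D, E)⁺ = {C, D, E}, which is a superkey of neither fragment — lossy.
Dependency preservation: the restricted closure of {B} across the fragments never reaches {A}, so B → A cannot be enforced without a join — not preserved.

lossy and not dependency-preserving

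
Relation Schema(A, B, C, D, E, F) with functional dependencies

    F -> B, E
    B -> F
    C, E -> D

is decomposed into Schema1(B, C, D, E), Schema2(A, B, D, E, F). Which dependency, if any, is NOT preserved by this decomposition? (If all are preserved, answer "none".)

none

F → B, E lies within Schema2.
B → F lies within Schema2.
C, E → D lies within Schema1.
Every dependency is enforceable on the fragments, so the decomposition is dependency-preserving.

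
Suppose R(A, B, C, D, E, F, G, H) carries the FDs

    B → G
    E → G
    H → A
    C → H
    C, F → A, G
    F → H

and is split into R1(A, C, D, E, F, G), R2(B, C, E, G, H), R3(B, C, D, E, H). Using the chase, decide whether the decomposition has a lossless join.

Chase test. Columns are A, B, C, D, E, F, G, H; row i has aⱼ where attribute j ∈ Ri, else bᵢⱼ.
Initial tableau (one row per fragment):
  row 1: a1 b12 a3 a4 a5 a6 a7 b18
  row 2: b21 a2 a3 b24 a5 b26 a7 a8
  row 3: b31 a2 a3 a4 a5 b36 b37 a8
Rows 2 and 3 agree on B; apply B→G and equate their G entries.
Rows 2 and 3 agree on H; apply H→A and equate their A entries.
Rows 1 and 2 agree on C; apply C→H and equate their H entries.
Rows 1 and 2 agree on H; apply H→A and equate their A entries.
No row becomes fully distinguished — the join is lossy.

No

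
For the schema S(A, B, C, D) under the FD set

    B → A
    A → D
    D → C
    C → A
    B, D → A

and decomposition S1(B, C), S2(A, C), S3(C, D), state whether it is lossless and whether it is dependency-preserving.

Lossless test (chase): Rows 1 and 2 agree on C; apply C→A and equate their A entries. Rows 1 and 3 agree on C; apply C→A and equate their A entries. Rows 1 and 2 agree on A; apply A→D and equate their D entries. Rows 1 and 3 agree on A; apply A→D and equate their D entries. Row 1 is now all distinguished symbols — the join is lossless.
Dependency preservation: B → A; A → D; B, D → A are not contained in any single fragment, but the restricted closure of each left-hand side across the fragments still reaches the right-hand side; the remaining FDs each lie inside some fragment. All dependencies are preserved.

lossless and dependency-preserving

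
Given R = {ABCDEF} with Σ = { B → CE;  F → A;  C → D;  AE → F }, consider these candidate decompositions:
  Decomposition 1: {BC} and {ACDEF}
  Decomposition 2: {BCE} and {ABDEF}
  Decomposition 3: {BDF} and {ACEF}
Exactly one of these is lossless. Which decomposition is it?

Decomposition 1: common = {C}, closure = {CD} → lossy.
Decomposition 2: common = {BE}, closure = {BCDE} → lossless.
Decomposition 3: common = {F}, closure = {AF} → lossy.

Decomposition 2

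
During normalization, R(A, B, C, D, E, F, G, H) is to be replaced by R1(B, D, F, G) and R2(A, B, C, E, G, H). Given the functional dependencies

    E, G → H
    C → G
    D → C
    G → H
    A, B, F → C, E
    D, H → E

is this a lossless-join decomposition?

Common attributes: R1 ∩ R2 = {B, G}.
Closure of {B, G}: G → H applies, adding H. So (B, G)⁺ = {B, G, H}.
The closure contains neither all of R1 = {B, D, F, G} nor all of R2 = {A, B, C, E, G, H}, so the common attributes are not a superkey of either fragment. The join is lossy.

No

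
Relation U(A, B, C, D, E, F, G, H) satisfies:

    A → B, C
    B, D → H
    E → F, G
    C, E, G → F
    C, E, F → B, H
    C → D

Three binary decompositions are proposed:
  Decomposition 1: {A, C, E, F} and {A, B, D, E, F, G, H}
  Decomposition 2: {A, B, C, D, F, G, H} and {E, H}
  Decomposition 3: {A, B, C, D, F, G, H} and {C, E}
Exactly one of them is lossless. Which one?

Decomposition 1: common = {A, E, F}, closure = {A, B, C, D, E, F, G, H} → lossless.
Decomposition 2: common = {H}, closure = {H} → lossy.
Decomposition 3: common = {C}, closure = {C, D} → lossy.

Decomposition 1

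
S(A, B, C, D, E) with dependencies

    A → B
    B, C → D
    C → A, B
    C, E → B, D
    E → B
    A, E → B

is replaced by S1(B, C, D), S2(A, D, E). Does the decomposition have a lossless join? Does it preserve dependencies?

lossy and not dependency-preserving

Lossless test: (D)⁺ = {D}, which is a superkey of neither fragment — lossy.
Dependency preservation: the restricted closure of {A} across the fragments never reaches {B}, so A → B cannot be enforced without a join — not preserved.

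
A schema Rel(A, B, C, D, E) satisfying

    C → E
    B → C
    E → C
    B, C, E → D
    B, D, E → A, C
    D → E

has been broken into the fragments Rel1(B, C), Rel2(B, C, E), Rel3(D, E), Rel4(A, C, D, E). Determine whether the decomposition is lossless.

Chase test. Columns are A, B, C, D, E; row i has aⱼ where attribute j ∈ Reli, else bᵢⱼ.
Initial tableau (one row per fragment):
  row 1: b11 a2 a3 b14 b15
  row 2: b21 a2 a3 b24 a5
  row 3: b31 b32 b33 a4 a5
  row 4: a1 b42 a3 a4 a5
Rows 1 and 2 agree on C; apply C→E and equate their E entries.
Rows 1 and 3 agree on E; apply E→C and equate their C entries.
Rows 1 and 2 agree on B, C, E; apply B, C, E→D and equate their D entries.
Rows 1 and 2 agree on B, D, E; apply B, D, E→A, C and equate their A, C entries.
No row becomes fully distinguished — the join is lossy.

No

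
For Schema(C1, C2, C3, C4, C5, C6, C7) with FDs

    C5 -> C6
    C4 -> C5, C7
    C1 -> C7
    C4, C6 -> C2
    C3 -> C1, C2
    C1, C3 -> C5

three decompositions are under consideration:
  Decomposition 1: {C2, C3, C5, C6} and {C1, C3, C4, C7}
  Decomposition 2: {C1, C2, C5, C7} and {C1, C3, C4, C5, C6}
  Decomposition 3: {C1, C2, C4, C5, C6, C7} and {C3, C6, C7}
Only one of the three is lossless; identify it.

Decomposition 1

Decomposition 1: common = {C3}, closure = {C1, C2, C3, C5, C6, C7} → lossless.
Decomposition 2: common = {C1, C5}, closure = {C1, C5, C6, C7} → lossy.
Decomposition 3: common = {C6, C7}, closure = {C6, C7} → lossy.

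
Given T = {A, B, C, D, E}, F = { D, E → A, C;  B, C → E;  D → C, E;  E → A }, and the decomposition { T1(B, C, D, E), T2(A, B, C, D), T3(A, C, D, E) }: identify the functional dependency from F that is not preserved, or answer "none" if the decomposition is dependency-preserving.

none

D, E → A, C lies within T3.
B, C → E lies within T1.
D → C, E lies within T1.
E → A lies within T3.
Every dependency is enforceable on the fragments, so the decomposition is dependency-preserving.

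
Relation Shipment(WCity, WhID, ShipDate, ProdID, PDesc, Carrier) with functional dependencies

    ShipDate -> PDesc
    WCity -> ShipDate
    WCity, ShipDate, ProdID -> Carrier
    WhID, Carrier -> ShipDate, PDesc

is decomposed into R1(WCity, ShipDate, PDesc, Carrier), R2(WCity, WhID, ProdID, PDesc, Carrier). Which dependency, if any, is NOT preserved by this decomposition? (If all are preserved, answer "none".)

Check WhID, Carrier → ShipDate, PDesc: no single fragment contains all of {WhID, ShipDate, PDesc, Carrier}, and the restricted closure of {WhID, Carrier} across the fragments never reaches {ShipDate, PDesc}.
ShipDate → PDesc is preserved.
WCity → ShipDate is preserved.
WCity, ShipDate, ProdID → Carrier is preserved.

WhID, Carrier -> ShipDate, PDesc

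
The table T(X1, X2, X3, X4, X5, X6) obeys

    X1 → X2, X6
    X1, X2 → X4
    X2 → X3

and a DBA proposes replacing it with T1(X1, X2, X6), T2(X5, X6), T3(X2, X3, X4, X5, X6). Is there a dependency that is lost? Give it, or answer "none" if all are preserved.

Check X1, X2 → X4: no single fragment contains all of {X1, X2, X4}, and the restricted closure of {X1, X2} across the fragments never reaches {X4}.
X1 → X2, X6 is preserved.
X2 → X3 is preserved.

X1, X2 → X4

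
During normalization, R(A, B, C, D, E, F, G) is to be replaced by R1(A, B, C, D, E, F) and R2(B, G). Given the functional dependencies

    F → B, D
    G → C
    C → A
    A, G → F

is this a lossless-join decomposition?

No

Common attributes: R1 ∩ R2 = {B}.
No dependency enlarges {B}, so (B)⁺ = {B}.
The closure contains neither all of R1 = {A, B, C, D, E, F} nor all of R2 = {B, G}, so the common attributes are not a superkey of either fragment. The join is lossy.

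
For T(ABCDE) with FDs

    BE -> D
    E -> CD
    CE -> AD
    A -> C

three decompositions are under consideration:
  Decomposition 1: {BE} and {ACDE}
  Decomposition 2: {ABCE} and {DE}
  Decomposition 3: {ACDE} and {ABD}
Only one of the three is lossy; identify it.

Decomposition 3

Decomposition 1: common = {E}, closure = {ACDE} → lossless.
Decomposition 2: common = {E}, closure = {ACDE} → lossless.
Decomposition 3: common = {AD}, closure = {ACD} → lossy.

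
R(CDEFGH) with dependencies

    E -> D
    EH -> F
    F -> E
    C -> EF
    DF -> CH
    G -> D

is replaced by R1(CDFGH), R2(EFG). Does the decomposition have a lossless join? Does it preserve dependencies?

Lossless test: (FG)⁺ = {CDEFGH}, which contains all of one fragment — lossless.
Dependency preservation: the restricted closure of {E} across the fragments never reaches {D}, so E → D cannot be enforced without a join — not preserved.

lossless but not dependency-preserving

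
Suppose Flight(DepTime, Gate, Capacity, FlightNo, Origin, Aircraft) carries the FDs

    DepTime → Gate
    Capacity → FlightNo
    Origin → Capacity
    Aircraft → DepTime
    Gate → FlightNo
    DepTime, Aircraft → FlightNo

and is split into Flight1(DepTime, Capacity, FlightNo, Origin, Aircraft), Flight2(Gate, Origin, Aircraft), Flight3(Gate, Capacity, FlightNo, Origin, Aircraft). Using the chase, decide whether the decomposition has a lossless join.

Yes

Chase test. Columns are DepTime, Gate, Capacity, FlightNo, Origin, Aircraft; row i has aⱼ where attribute j ∈ Flighti, else bᵢⱼ.
Initial tableau (one row per fragment):
  row 1: a1 b12 a3 a4 a5 a6
  row 2: b21 a2 b23 b24 a5 a6
  row 3: b31 a2 a3 a4 a5 a6
Rows 1 and 2 agree on Origin; apply Origin→Capacity and equate their Capacity entries.
Rows 1 and 2 agree on Aircraft; apply Aircraft→DepTime and equate their DepTime entries.
Rows 1 and 3 agree on Aircraft; apply Aircraft→DepTime and equate their DepTime entries.
Rows 2 and 3 agree on Gate; apply Gate→FlightNo and equate their FlightNo entries.
Rows 1 and 2 agree on DepTime; apply DepTime→Gate and equate their Gate entries.
Row 1 is now all distinguished symbols — the join is lossless.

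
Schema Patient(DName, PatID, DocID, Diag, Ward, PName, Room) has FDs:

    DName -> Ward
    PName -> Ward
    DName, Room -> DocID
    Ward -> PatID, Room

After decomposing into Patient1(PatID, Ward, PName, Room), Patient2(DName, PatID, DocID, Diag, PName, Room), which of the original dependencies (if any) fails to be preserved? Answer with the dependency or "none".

DName -> Ward

Check DName → Ward: no single fragment contains all of {DName, Ward}, and the restricted closure of {DName} across the fragments never reaches {Ward}.
PName → Ward is preserved.
DName, Room → DocID is preserved.
Ward → PatID, Room is preserved.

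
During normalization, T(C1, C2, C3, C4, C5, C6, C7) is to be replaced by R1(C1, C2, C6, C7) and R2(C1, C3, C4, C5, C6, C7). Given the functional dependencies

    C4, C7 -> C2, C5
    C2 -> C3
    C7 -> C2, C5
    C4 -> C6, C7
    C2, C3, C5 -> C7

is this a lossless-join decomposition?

Common attributes: R1 ∩ R2 = {C1, C6, C7}.
Closure of {C1, C6, C7}: C7 → C2, C5 applies, adding C2, C5; C2 → C3 applies, adding C3. So (C1, C6, C7)⁺ = {C1, C2, C3, C5, C6, C7}.
This closure contains every attribute of R1, so R1 ∩ R2 → R1. The join is lossless.

Yes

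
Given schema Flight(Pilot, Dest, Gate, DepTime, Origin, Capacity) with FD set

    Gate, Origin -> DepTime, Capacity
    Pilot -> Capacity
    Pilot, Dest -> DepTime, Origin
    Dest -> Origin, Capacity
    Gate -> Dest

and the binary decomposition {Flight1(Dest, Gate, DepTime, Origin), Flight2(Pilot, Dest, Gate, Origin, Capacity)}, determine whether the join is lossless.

Yes

Common attributes: Flight1 ∩ Flight2 = {Dest, Gate, Origin}.
Closure of {Dest, Gate, Origin}: Gate, Origin → DepTime, Capacity applies, adding DepTime, Capacity. So (Dest, Gate, Origin)⁺ = {Dest, Gate, DepTime, Origin, Capacity}.
This closure contains every attribute of Flight1, so Flight1 ∩ Flight2 → Flight1. The join is lossless.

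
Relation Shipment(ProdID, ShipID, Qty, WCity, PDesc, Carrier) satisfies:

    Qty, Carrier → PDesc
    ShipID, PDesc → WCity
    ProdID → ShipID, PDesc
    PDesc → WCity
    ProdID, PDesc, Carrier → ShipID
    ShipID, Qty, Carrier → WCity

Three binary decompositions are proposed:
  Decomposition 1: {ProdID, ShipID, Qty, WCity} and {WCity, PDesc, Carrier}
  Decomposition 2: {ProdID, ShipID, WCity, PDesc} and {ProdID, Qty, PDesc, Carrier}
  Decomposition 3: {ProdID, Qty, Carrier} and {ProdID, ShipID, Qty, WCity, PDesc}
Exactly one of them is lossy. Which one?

Decomposition 1

Decomposition 1: common = {WCity}, closure = {WCity} → lossy.
Decomposition 2: common = {ProdID, PDesc}, closure = {ProdID, ShipID, WCity, PDesc} → lossless.
Decomposition 3: common = {ProdID, Qty}, closure = {ProdID, ShipID, Qty, WCity, PDesc} → lossless.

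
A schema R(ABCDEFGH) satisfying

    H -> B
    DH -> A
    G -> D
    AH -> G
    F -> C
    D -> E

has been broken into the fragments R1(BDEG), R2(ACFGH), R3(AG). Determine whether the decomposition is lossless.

No

Chase test. Columns are ABCDEFGH; row i has aⱼ where attribute j ∈ Ri, else bᵢⱼ.
Initial tableau (one row per fragment):
  row 1: b11 a2 b13 a4 a5 b16 a7 b18
  row 2: a1 b22 a3 b24 b25 a6 a7 a8
  row 3: a1 b32 b33 b34 b35 b36 a7 b38
Rows 1 and 2 agree on G; apply G→D and equate their D entries.
Rows 1 and 3 agree on G; apply G→D and equate their D entries.
Rows 1 and 2 agree on D; apply D→E and equate their E entries.
Rows 1 and 3 agree on D; apply D→E and equate their E entries.
No row becomes fully distinguished — the join is lossy.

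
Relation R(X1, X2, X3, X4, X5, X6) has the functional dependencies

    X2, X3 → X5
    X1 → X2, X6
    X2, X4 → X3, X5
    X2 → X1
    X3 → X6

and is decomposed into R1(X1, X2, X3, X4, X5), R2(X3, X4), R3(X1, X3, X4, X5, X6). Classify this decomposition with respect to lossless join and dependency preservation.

lossless and dependency-preserving

Lossless test (chase): Rows 1 and 3 agree on X1; apply X1→X2, X6 and equate their X2, X6 entries. Rows 1 and 2 agree on X3; apply X3→X6 and equate their X6 entries. Row 1 is now all distinguished symbols — the join is lossless.
Dependency preservation: X1 → X2, X6 is not contained in any single fragment, but the restricted closure of its left-hand side across the fragments still reaches the right-hand side; the remaining FDs each lie inside some fragment. All dependencies are preserved.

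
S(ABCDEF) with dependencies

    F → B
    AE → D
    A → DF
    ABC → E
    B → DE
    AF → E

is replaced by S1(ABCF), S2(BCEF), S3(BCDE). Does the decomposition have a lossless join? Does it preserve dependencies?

lossless and dependency-preserving

Lossless test (chase): Rows 1 and 2 agree on B; apply B→DE and equate their DE entries. Rows 1 and 3 agree on B; apply B→DE and equate their DE entries. Row 1 is now all distinguished symbols — the join is lossless.
Dependency preservation: AE → D; A → DF; ABC → E; AF → E are not contained in any single fragment, but the restricted closure of each left-hand side across the fragments still reaches the right-hand side; the remaining FDs each lie inside some fragment. All dependencies are preserved.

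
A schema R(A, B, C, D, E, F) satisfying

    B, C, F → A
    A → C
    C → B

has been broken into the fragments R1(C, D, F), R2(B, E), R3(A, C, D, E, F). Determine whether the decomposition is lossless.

Chase test. Columns are A, B, C, D, E, F; row i has aⱼ where attribute j ∈ Ri, else bᵢⱼ.
Initial tableau (one row per fragment):
  row 1: b11 b12 a3 a4 b15 a6
  row 2: b21 a2 b23 b24 a5 b26
  row 3: a1 b32 a3 a4 a5 a6
Rows 1 and 3 agree on C; apply C→B and equate their B entries.
Rows 1 and 3 agree on B, C, F; apply B, C, F→A and equate their A entries.
No row becomes fully distinguished — the join is lossy.

No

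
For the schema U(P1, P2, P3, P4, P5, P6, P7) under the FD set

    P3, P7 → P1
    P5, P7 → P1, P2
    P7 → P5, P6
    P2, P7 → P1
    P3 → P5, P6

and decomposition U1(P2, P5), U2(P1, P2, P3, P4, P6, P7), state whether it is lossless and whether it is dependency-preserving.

Lossless test: (P2)⁺ = {P2}, which is a superkey of neither fragment — lossy.
Dependency preservation: the restricted closure of {P7} across the fragments never reaches {P5, P6}, so P7 → P5, P6 cannot be enforced without a join — not preserved.

lossy and not dependency-preserving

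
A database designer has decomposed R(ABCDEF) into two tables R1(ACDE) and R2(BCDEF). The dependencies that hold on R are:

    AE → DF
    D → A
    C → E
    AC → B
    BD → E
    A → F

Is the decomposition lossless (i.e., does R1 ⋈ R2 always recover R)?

Yes

Common attributes: R1 ∩ R2 = {CDE}.
Closure of {CDE}: D → A applies, adding A; AC → B applies, adding B; A → F applies, adding F. So (CDE)⁺ = {ABCDEF}.
This closure contains every attribute of R1, so R1 ∩ R2 → R1. The join is lossless.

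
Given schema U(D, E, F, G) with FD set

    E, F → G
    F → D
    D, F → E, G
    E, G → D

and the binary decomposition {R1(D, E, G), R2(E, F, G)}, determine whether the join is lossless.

Yes

Common attributes: R1 ∩ R2 = {E, G}.
Closure of {E, G}: E, G → D applies, adding D. So (E, G)⁺ = {D, E, G}.
This closure contains every attribute of R1, so R1 ∩ R2 → R1. The join is lossless.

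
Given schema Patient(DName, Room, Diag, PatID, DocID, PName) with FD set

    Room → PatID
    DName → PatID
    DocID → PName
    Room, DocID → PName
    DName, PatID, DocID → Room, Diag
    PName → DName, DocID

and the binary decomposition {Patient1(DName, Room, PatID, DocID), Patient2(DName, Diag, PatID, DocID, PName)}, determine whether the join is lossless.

Common attributes: Patient1 ∩ Patient2 = {DName, PatID, DocID}.
Closure of {DName, PatID, DocID}: DocID → PName applies, adding PName; DName, PatID, DocID → Room, Diag applies, adding Room, Diag. So (DName, PatID, DocID)⁺ = {DName, Room, Diag, PatID, DocID, PName}.
This closure contains every attribute of Patient1, so Patient1 ∩ Patient2 → Patient1. The join is lossless.

Yes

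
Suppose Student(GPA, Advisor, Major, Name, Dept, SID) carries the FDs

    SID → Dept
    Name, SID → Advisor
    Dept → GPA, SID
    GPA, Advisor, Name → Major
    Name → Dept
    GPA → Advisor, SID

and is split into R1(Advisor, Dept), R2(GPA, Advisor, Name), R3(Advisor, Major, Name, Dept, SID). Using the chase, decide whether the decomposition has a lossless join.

Chase test. Columns are GPA, Advisor, Major, Name, Dept, SID; row i has aⱼ where attribute j ∈ Ri, else bᵢⱼ.
Initial tableau (one row per fragment):
  row 1: b11 a2 b13 b14 a5 b16
  row 2: a1 a2 b23 a4 b25 b26
  row 3: b31 a2 a3 a4 a5 a6
Rows 1 and 3 agree on Dept; apply Dept→GPA, SID and equate their GPA, SID entries.
Rows 2 and 3 agree on Name; apply Name→Dept and equate their Dept entries.
Rows 1 and 2 agree on Dept; apply Dept→GPA, SID and equate their GPA, SID entries.
Rows 2 and 3 agree on GPA, Advisor, Name; apply GPA, Advisor, Name→Major and equate their Major entries.
Row 2 is now all distinguished symbols — the join is lossless.

Yes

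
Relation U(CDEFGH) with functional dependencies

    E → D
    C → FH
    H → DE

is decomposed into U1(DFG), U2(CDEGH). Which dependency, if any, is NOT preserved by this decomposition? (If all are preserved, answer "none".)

C → FH

Check C → FH: no single fragment contains all of {CFH}, and the restricted closure of {C} across the fragments never reaches {FH}.
E → D is preserved.
H → DE is preserved.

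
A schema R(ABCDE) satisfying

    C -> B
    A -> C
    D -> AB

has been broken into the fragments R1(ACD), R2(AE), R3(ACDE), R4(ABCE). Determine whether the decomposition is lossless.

Chase test. Columns are ABCDE; row i has aⱼ where attribute j ∈ Ri, else bᵢⱼ.
Initial tableau (one row per fragment):
  row 1: a1 b12 a3 a4 b15
  row 2: a1 b22 b23 b24 a5
  row 3: a1 b32 a3 a4 a5
  row 4: a1 a2 a3 b44 a5
Rows 1 and 3 agree on C; apply C→B and equate their B entries.
Rows 1 and 4 agree on C; apply C→B and equate their B entries.
Rows 1 and 2 agree on A; apply A→C and equate their C entries.
Rows 1 and 2 agree on C; apply C→B and equate their B entries.
Row 3 is now all distinguished symbols — the join is lossless.

Yes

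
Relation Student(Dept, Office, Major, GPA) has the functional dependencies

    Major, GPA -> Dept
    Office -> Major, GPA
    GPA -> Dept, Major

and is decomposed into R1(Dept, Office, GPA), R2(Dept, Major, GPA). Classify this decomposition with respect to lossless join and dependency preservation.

Lossless test: (Dept, GPA)⁺ = {Dept, Major, GPA}, which contains all of one fragment — lossless.
Dependency preservation: Office → Major, GPA is not contained in any single fragment, but the restricted closure of its left-hand side across the fragments still reaches the right-hand side; the remaining FDs each lie inside some fragment. All dependencies are preserved.

lossless and dependency-preserving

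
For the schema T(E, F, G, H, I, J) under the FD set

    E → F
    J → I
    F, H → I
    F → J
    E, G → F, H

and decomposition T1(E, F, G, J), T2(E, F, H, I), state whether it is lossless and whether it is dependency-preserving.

Lossless test: (E, F)⁺ = {E, F, I, J}, which is a superkey of neither fragment — lossy.
Dependency preservation: the restricted closure of {J} across the fragments never reaches {I}, so J → I cannot be enforced without a join — not preserved.

lossy and not dependency-preserving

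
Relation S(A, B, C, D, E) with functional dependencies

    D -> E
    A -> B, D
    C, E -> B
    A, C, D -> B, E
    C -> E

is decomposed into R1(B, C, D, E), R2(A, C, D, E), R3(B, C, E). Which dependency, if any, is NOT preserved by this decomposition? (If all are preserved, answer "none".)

Check A → B, D: no single fragment contains all of {A, B, D}, and the restricted closure of {A} across the fragments never reaches {B, D}.
D → E is preserved.
C, E → B is preserved.
A, C, D → B, E is preserved.
C → E is preserved.

A -> B, D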